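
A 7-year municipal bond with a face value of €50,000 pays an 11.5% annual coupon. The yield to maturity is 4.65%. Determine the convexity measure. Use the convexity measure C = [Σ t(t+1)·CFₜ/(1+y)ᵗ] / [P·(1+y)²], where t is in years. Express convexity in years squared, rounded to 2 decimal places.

36.37

With y = 0.0465:
  t   CF        PV=CF/(1+0.0465)^t    t·PV        t(t+1)·PV
  1     5,750.00     5,494.5055     5,494.5055      10,989.0110
  2     5,750.00     5,250.3636    10,500.7272      31,502.1815
  3     5,750.00     5,017.0698    15,051.2095      60,204.8381
  4     5,750.00     4,794.1422    19,176.5689      95,882.8445
  5     5,750.00     4,581.1201    22,905.6007     137,433.6042
  6     5,750.00     4,377.5634    26,265.3806     183,857.6645
  7    55,750.00    40,557.4128   283,901.8895   2,271,215.1162
  Σ                 70,072.1775   383,295.8820   2,791,085.2600
P = 70,072.1775.
Convexity = Σ t(t+1)·PV / [P·(1+y)²] = 2,791,085.2600 / (70,072.1775 × 1.095162) = 36.37048.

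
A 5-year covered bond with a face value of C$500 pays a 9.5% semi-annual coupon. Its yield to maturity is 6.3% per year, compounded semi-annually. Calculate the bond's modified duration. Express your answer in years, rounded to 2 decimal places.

Periodic yield y = 0.0315. First find Macaulay duration:
  t   CF        PV=CF/(1+0.0315)^t    t·PV
  1        23.75        23.0247        23.0247
  2        23.75        22.3216        44.6432
  3        23.75        21.6399        64.9198
  4        23.75        20.9791        83.9164
  5        23.75        20.3384       101.6922
  6        23.75        19.7173       118.3040
  7        23.75        19.1152       133.8064
  8        23.75        18.5315       148.2517
  9        23.75        17.9656       161.6900
  10      523.75       384.0889     3,840.8886
  Σ                    567.7222     4,721.1370
P = 567.7222; Macaulay duration = 4,721.1370 / 567.7222 = 8.31593 half-year periods = 4.15796 years.
Modified duration = D_Mac / (1 + y) = 4.15796 / 1.0315 = 4.03099 years.

4.03 years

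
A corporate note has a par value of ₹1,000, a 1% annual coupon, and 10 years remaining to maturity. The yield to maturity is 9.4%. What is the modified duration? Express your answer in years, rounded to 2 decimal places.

Periodic yield y = 0.094. First find Macaulay duration:
  t   CF        PV=CF/(1+0.094)^t    t·PV
  1        10.00         9.1408         9.1408
  2        10.00         8.3554        16.7107
  3        10.00         7.6374        22.9123
  4        10.00         6.9812        27.9248
  5        10.00         6.3814        31.9068
  6        10.00         5.8331        34.9983
  7        10.00         5.3319        37.3230
  8        10.00         4.8737        38.9898
  9        10.00         4.4550        40.0947
  10    1,010.00       411.2900     4,112.9000
  Σ                    470.2798     4,372.9014
P = 470.2798; Macaulay duration = 4,372.9014 / 470.2798 = 9.29851 years.
Modified duration = D_Mac / (1 + y) = 9.29851 / 1.094 = 8.49955 years.

8.50 years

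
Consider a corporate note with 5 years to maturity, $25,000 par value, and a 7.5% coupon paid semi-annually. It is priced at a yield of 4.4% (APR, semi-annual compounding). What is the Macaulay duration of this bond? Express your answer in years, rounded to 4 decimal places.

4.3145 years

Periodic yield y = 0.022. Discount each cash flow and weight by its period:
  t   CF        PV=CF/(1+0.022)^t    t·PV
  1       937.50       917.3190       917.3190
  2       937.50       897.5724     1,795.1448
  3       937.50       878.2509     2,634.7526
  4       937.50       859.3453     3,437.3811
  5       937.50       840.8466     4,204.2332
  6       937.50       822.7462     4,936.4774
  7       937.50       805.0355     5,635.2482
  8       937.50       787.7059     6,301.6474
  9       937.50       770.7494     6,936.7449
  10   25,937.50    20,865.0369   208,650.3685
  Σ                 28,444.6081   245,449.3170
Price P = Σ PV = 28,444.6081.
Macaulay duration = Σ(t·PV) / P = 245,449.3170 / 28,444.6081 = 8.62903 half-year periods.
In years: 8.62903 / 2 = 4.31451 years.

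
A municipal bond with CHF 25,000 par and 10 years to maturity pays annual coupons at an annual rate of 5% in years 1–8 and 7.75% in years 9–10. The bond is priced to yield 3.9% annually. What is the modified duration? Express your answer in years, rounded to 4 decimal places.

Periodic yield y = 0.039. First find Macaulay duration:
  t   CF        PV=CF/(1+0.039)^t    t·PV
  1     1,250.00     1,203.0799     1,203.0799
  2     1,250.00     1,157.9210     2,315.8419
  3     1,250.00     1,114.4571     3,343.3714
  4     1,250.00     1,072.6248     4,290.4991
  5     1,250.00     1,032.3626     5,161.8131
  6     1,250.00       993.6118     5,961.6706
  7     1,250.00       956.3155     6,694.2083
  8     1,250.00       920.4191     7,363.3530
  9     1,937.50     1,373.0988    12,357.8891
  10   26,937.50    18,373.9196   183,739.1961
  Σ                 28,197.8101   232,430.9225
P = 28,197.8101; Macaulay duration = 232,430.9225 / 28,197.8101 = 8.24287 years.
Modified duration = D_Mac / (1 + y) = 8.24287 / 1.039 = 7.93347 years.

7.9335 years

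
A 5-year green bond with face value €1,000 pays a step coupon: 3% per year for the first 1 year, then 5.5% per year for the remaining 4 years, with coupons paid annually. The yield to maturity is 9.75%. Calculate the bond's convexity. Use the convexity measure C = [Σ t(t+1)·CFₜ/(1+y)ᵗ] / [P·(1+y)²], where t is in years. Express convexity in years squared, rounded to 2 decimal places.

21.86

With y = 0.0975:
  t   CF        PV=CF/(1+0.0975)^t    t·PV        t(t+1)·PV
  1        30.00        27.3349        27.3349          54.6697
  2        55.00        45.6619        91.3237         273.9712
  3        55.00        41.6053       124.8160         499.2641
  4        55.00        37.9092       151.6368         758.1839
  5     1,055.00       662.5670     3,312.8351      19,877.0106
  Σ                    815.0783     3,707.9465      21,463.0995
P = 815.0783.
Convexity = Σ t(t+1)·PV / [P·(1+y)²] = 21,463.0995 / (815.0783 × 1.204506) = 21.86171.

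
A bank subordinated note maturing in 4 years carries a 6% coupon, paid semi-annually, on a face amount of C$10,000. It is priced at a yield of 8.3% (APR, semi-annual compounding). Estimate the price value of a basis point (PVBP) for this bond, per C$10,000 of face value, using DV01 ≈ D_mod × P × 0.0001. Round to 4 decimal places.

C$3.1873

Periodic yield y = 0.0415.
  t   CF        PV=CF/(1+0.0415)^t    t·PV
  1       300.00       288.0461       288.0461
  2       300.00       276.5685       553.1370
  3       300.00       265.5482       796.6447
  4       300.00       254.9671     1,019.8684
  5       300.00       244.8076     1,224.0380
  6       300.00       235.0529     1,410.3174
  7       300.00       225.6869     1,579.8082
  8    10,300.00     7,439.8303    59,518.6425
  Σ                  9,230.5076    66,390.5023
P = 9,230.5076; D_Mac = 7.19251 half-year periods = 3.59625 yrs; D_mod = 3.45296 yrs.
DV01 ≈ 3.45296 × 9,230.5076 × 0.0001 = 3.187254.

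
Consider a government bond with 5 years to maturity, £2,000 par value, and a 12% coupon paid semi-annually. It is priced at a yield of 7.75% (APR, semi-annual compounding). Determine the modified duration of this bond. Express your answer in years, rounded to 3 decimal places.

3.847 years

Periodic yield y = 0.03875. First find Macaulay duration:
  t   CF        PV=CF/(1+0.03875)^t    t·PV
  1       120.00       115.5235       115.5235
  2       120.00       111.2139       222.4279
  3       120.00       107.0652       321.1955
  4       120.00       103.0711       412.2846
  5       120.00        99.2261       496.1307
  6       120.00        95.5246       573.1473
  7       120.00        91.9611       643.7274
  8       120.00        88.5305       708.2441
  9       120.00        85.2279       767.0513
  10    2,120.00     1,449.5243    14,495.2428
  Σ                  2,346.8681    18,754.9749
P = 2,346.8681; Macaulay duration = 18,754.9749 / 2,346.8681 = 7.99149 half-year periods = 3.99575 years.
Modified duration = D_Mac / (1 + y) = 3.99575 / 1.03875 = 3.84669 years.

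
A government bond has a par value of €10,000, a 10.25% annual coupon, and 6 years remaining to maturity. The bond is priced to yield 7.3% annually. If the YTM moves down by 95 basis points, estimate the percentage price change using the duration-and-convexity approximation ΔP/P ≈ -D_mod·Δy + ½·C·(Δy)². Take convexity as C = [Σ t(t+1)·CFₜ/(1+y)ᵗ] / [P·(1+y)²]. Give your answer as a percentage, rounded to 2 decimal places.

+4.42%

With y = 0.073:
  t   CF        PV=CF/(1+0.073)^t    t·PV        t(t+1)·PV
  1     1,025.00       955.2656       955.2656       1,910.5312
  2     1,025.00       890.2755     1,780.5510       5,341.6530
  3     1,025.00       829.7069     2,489.1207       9,956.4827
  4     1,025.00       773.2590     3,093.0360      15,465.1798
  5     1,025.00       720.6514     3,603.2572      21,619.5430
  6    11,025.00     7,224.0421    43,344.2524     303,409.7668
  Σ                 11,393.2005    55,265.4828     357,703.1566
P = 11,393.2005; D_Mac = 4.85074 yrs; D_mod = 4.52073 yrs; C = 27.26953.
Duration effect: -4.52073 × (-0.0095) = +0.042947
Convexity effect: 0.5 × 27.26953 × (-0.0095)² = +0.0012305
ΔP/P ≈ +0.042947 + 0.0012305 = +0.044177 = +4.4177%.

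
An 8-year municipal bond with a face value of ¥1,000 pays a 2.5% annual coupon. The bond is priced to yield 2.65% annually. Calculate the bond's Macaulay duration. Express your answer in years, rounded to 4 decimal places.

7.3452 years

Periodic yield y = 0.0265. Discount each cash flow and weight by its year:
  t   CF        PV=CF/(1+0.0265)^t    t·PV
  1        25.00        24.3546        24.3546
  2        25.00        23.7259        47.4517
  3        25.00        23.1134        69.3401
  4        25.00        22.5167        90.0667
  5        25.00        21.9354       109.6769
  6        25.00        21.3691       128.2146
  7        25.00        20.8174       145.7221
  8     1,025.00       831.4808     6,651.8466
  Σ                    989.3133     7,266.6733
Price P = Σ PV = 989.3133.
Macaulay duration = Σ(t·PV) / P = 7,266.6733 / 989.3133 = 7.34517 years.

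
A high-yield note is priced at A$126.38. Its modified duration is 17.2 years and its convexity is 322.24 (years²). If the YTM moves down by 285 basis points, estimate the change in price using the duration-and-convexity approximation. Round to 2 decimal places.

+A$78.49

Duration effect: -D_mod·Δy = -17.2 × (-0.0285) = +0.490200
Convexity effect: ½·C·(Δy)² = 0.5 × 322.24 × (-0.0285)² = +0.13086972
ΔP/P ≈ +0.490200 + 0.13086972 = +0.62106972
ΔP ≈ 126.38 × (+0.62106972) = +78.4907912136.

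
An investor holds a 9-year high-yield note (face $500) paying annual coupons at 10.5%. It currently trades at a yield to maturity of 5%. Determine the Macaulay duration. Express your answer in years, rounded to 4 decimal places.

6.6798 years

Periodic yield y = 0.05. Discount each cash flow and weight by its year:
  t   CF        PV=CF/(1+0.05)^t    t·PV
  1        52.50        50.0000        50.0000
  2        52.50        47.6190        95.2381
  3        52.50        45.3515       136.0544
  4        52.50        43.1919       172.7675
  5        52.50        41.1351       205.6756
  6        52.50        39.1763       235.0578
  7        52.50        37.3108       261.1754
  8        52.50        35.5341       284.2725
  9       552.50       356.1464     3,205.3178
  Σ                    695.4651     4,645.5593
Price P = Σ PV = 695.4651.
Macaulay duration = Σ(t·PV) / P = 4,645.5593 / 695.4651 = 6.67979 years.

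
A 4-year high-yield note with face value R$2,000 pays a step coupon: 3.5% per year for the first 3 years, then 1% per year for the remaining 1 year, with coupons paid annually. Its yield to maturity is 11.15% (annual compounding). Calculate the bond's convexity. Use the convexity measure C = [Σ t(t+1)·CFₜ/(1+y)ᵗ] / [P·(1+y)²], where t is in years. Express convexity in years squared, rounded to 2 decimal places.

With y = 0.1115:
  t   CF        PV=CF/(1+0.1115)^t    t·PV        t(t+1)·PV
  1        70.00        62.9780        62.9780         125.9559
  2        70.00        56.6603       113.3207         339.9620
  3        70.00        50.9765       152.9294         611.7175
  4     2,020.00     1,323.4682     5,293.8727      26,469.3634
  Σ                  1,494.0829     5,623.1007      27,546.9988
P = 1,494.0829.
Convexity = Σ t(t+1)·PV / [P·(1+y)²] = 27,546.9988 / (1,494.0829 × 1.235432) = 14.92384.

14.92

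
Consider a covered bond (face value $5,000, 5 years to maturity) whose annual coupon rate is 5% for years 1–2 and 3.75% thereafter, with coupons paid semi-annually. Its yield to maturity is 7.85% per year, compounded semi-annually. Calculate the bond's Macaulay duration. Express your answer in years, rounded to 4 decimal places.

Periodic yield y = 0.03925. Discount each cash flow and weight by its period:
  t   CF        PV=CF/(1+0.03925)^t    t·PV
  1       125.00       120.2790       120.2790
  2       125.00       115.7364       231.4728
  3       125.00       111.3653       334.0959
  4       125.00       107.1593       428.6372
  5        93.75        77.3341       386.6706
  6        93.75        74.4134       446.4803
  7        93.75        71.6030       501.2208
  8        93.75        68.8987       551.1896
  9        93.75        66.2966       596.6690
  10    5,093.75     3,466.0697    34,660.6972
  Σ                  4,279.1555    38,257.4125
Price P = Σ PV = 4,279.1555.
Macaulay duration = Σ(t·PV) / P = 38,257.4125 / 4,279.1555 = 8.94041 half-year periods.
In years: 8.94041 / 2 = 4.47021 years.

4.4702 years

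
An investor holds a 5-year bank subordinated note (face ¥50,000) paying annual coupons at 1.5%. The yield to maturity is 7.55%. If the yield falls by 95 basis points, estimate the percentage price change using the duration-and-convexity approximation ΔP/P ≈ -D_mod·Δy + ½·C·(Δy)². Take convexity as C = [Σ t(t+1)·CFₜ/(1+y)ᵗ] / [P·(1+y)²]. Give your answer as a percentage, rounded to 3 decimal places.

With y = 0.0755:
  t   CF        PV=CF/(1+0.0755)^t    t·PV        t(t+1)·PV
  1       750.00       697.3501       697.3501       1,394.7001
  2       750.00       648.3962     1,296.7923       3,890.3770
  3       750.00       602.8788     1,808.6364       7,234.5457
  4       750.00       560.5568     2,242.2271      11,211.1355
  5    50,750.00    35,268.2551   176,341.2753   1,058,047.6518
  Σ                 37,777.4369   182,386.2812   1,081,778.4101
P = 37,777.4369; D_Mac = 4.82792 yrs; D_mod = 4.48900 yrs; C = 24.75626.
Duration effect: -4.48900 × (-0.0095) = +0.042645
Convexity effect: 0.5 × 24.75626 × (-0.0095)² = +0.0011171
ΔP/P ≈ +0.042645 + 0.0011171 = +0.043763 = +4.3763%.

+4.376%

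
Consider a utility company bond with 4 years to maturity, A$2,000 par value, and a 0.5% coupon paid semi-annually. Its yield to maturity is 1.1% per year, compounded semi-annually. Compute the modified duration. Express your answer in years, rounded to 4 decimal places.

Periodic yield y = 0.0055. First find Macaulay duration:
  t   CF        PV=CF/(1+0.0055)^t    t·PV
  1         5.00         4.9727         4.9727
  2         5.00         4.9455         9.8909
  3         5.00         4.9184        14.7552
  4         5.00         4.8915        19.5660
  5         5.00         4.8647        24.3237
  6         5.00         4.8381        29.0288
  7         5.00         4.8117        33.6817
  8     2,005.00     1,918.9240    15,351.3921
  Σ                  1,953.1665    15,487.6110
P = 1,953.1665; Macaulay duration = 15,487.6110 / 1,953.1665 = 7.92949 half-year periods = 3.96474 years.
Modified duration = D_Mac / (1 + y) = 3.96474 / 1.0055 = 3.94306 years.

3.9431 years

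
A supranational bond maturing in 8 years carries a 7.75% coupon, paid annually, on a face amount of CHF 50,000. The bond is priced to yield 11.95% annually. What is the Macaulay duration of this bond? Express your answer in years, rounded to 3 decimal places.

6.008 years

Periodic yield y = 0.1195. Discount each cash flow and weight by its year:
  t   CF        PV=CF/(1+0.1195)^t    t·PV
  1     3,875.00     3,461.3667     3,461.3667
  2     3,875.00     3,091.8863     6,183.7725
  3     3,875.00     2,761.8457     8,285.5371
  4     3,875.00     2,467.0350     9,868.1401
  5     3,875.00     2,203.6936    11,018.4682
  6     3,875.00     1,968.4624    11,810.7743
  7     3,875.00     1,758.3407    12,308.3847
  8    53,875.00    21,837.0767   174,696.6137
  Σ                 39,549.7071   237,633.0573
Price P = Σ PV = 39,549.7071.
Macaulay duration = Σ(t·PV) / P = 237,633.0573 / 39,549.7071 = 6.00847 years.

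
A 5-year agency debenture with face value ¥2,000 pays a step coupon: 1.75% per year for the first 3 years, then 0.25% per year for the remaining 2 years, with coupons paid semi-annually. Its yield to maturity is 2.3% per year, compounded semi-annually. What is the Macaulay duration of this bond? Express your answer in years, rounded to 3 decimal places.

4.822 years

Periodic yield y = 0.0115. Discount each cash flow and weight by its period:
  t   CF        PV=CF/(1+0.0115)^t    t·PV
  1        17.50        17.3010        17.3010
  2        17.50        17.1043        34.2087
  3        17.50        16.9099        50.7296
  4        17.50        16.7176        66.8705
  5        17.50        16.5276        82.6378
  6        17.50        16.3396        98.0379
  7         2.50         2.3077        16.1539
  8         2.50         2.2815        18.2517
  9         2.50         2.2555        20.2997
  10    2,002.50     1,786.1324    17,861.3242
  Σ                  1,893.8772    18,265.8150
Price P = Σ PV = 1,893.8772.
Macaulay duration = Σ(t·PV) / P = 18,265.8150 / 1,893.8772 = 9.64467 half-year periods.
In years: 9.64467 / 2 = 4.82233 years.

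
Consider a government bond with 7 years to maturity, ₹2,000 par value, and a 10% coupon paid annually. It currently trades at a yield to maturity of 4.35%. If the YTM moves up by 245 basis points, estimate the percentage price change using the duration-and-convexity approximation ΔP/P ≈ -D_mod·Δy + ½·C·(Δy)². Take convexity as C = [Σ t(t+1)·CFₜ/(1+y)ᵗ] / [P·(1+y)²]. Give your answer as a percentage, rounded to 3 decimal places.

-11.998%

With y = 0.0435:
  t   CF        PV=CF/(1+0.0435)^t    t·PV        t(t+1)·PV
  1       200.00       191.6627       191.6627         383.3253
  2       200.00       183.6729       367.3458       1,102.0374
  3       200.00       176.0162       528.0486       2,112.1944
  4       200.00       168.6787       674.7147       3,373.5735
  5       200.00       161.6470       808.2351       4,849.4109
  6       200.00       154.9085       929.4511       6,506.1574
  7     2,200.00     1,632.9599    11,430.7190      91,445.7517
  Σ                  2,669.5458    14,930.1769     109,772.4506
P = 2,669.5458; D_Mac = 5.59278 yrs; D_mod = 5.35963 yrs; C = 37.76340.
Duration effect: -5.35963 × (+0.0245) = -0.131311
Convexity effect: 0.5 × 37.76340 × (0.0245)² = +0.0113337
ΔP/P ≈ -0.131311 + 0.0113337 = -0.119977 = -11.9977%.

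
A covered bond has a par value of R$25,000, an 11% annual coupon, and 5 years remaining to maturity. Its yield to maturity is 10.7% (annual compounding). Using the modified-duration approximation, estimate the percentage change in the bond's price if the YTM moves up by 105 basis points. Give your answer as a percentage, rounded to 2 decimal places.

-3.90%

Periodic yield y = 0.107. Modified duration first:
  t   CF        PV=CF/(1+0.107)^t    t·PV
  1     2,750.00     2,484.1915     2,484.1915
  2     2,750.00     2,244.0754     4,488.1509
  3     2,750.00     2,027.1684     6,081.5052
  4     2,750.00     1,831.2271     7,324.9085
  5    27,750.00    16,692.6345    83,463.1723
  Σ                 25,279.2969   103,841.9284
P = 25,279.2969; D_Mac = 4.10779 yrs; D_mod = 4.10779/(1+0.107) = 3.71074 yrs.
ΔP/P ≈ -D_mod · Δy = -3.71074 × (+0.0105) = -0.038963 = -3.8963%.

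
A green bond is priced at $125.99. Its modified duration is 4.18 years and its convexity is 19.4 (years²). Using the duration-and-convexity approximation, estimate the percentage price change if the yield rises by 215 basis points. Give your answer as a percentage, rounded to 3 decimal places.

Duration effect: -D_mod·Δy = -4.18 × (+0.0215) = -0.089870
Convexity effect: ½·C·(Δy)² = 0.5 × 19.4 × (0.0215)² = +0.004483825
ΔP/P ≈ -0.089870 + 0.004483825 = -0.085386175
= -8.5386175%.

-8.539%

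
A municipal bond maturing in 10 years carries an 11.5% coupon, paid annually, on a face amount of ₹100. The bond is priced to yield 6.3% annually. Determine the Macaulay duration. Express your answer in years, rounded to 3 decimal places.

Periodic yield y = 0.063. Discount each cash flow and weight by its year:
  t   CF        PV=CF/(1+0.063)^t    t·PV
  1        11.50        10.8184        10.8184
  2        11.50        10.1773        20.3545
  3        11.50         9.5741        28.7223
  4        11.50         9.0067        36.0267
  5        11.50         8.4729        42.3644
  6        11.50         7.9707        47.8244
  7        11.50         7.4983        52.4884
  8        11.50         7.0539        56.4315
  9        11.50         6.6359        59.7229
  10      111.50        60.5260       605.2603
  Σ                    137.7343       960.0140
Price P = Σ PV = 137.7343.
Macaulay duration = Σ(t·PV) / P = 960.0140 / 137.7343 = 6.97004 years.

6.970 years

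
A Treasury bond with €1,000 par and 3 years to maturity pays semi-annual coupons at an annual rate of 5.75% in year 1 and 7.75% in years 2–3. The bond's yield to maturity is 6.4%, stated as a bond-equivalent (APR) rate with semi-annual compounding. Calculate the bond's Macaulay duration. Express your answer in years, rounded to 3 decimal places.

2.777 years

Periodic yield y = 0.032. Discount each cash flow and weight by its period:
  t   CF        PV=CF/(1+0.032)^t    t·PV
  1        28.75        27.8585        27.8585
  2        28.75        26.9947        53.9894
  3        38.75        35.2560       105.7679
  4        38.75        34.1628       136.6510
  5        38.75        33.1034       165.5172
  6     1,038.75       859.8701     5,159.2207
  Σ                  1,017.2455     5,649.0047
Price P = Σ PV = 1,017.2455.
Macaulay duration = Σ(t·PV) / P = 5,649.0047 / 1,017.2455 = 5.55324 half-year periods.
In years: 5.55324 / 2 = 2.77662 years.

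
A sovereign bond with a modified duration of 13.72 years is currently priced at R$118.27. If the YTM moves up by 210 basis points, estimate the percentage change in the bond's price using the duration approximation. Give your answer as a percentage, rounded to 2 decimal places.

Duration approximation: ΔP/P ≈ -D_mod · Δy = -13.72 × (+0.021) = -0.288120.
As a percentage: -28.8120%.

-28.81%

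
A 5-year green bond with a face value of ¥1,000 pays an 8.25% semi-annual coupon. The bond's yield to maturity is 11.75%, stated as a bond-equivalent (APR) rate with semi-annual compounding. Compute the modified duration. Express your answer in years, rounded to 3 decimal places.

3.899 years

Periodic yield y = 0.05875. First find Macaulay duration:
  t   CF        PV=CF/(1+0.05875)^t    t·PV
  1        41.25        38.9610        38.9610
  2        41.25        36.7991        73.5982
  3        41.25        34.7571       104.2713
  4        41.25        32.8284       131.3138
  5        41.25        31.0068       155.0340
  6        41.25        29.2862       175.7174
  7        41.25        27.6611       193.6279
  8        41.25        26.1262       209.0098
  9        41.25        24.6765       222.0883
  10    1,041.25       588.3297     5,883.2971
  Σ                    870.4322     7,186.9187
P = 870.4322; Macaulay duration = 7,186.9187 / 870.4322 = 8.25672 half-year periods = 4.12836 years.
Modified duration = D_Mac / (1 + y) = 4.12836 / 1.05875 = 3.89928 years.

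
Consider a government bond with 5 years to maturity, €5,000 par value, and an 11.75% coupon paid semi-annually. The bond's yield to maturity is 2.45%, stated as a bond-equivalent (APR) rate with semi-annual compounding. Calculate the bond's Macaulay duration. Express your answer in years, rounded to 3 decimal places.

Periodic yield y = 0.01225. Discount each cash flow and weight by its period:
  t   CF        PV=CF/(1+0.01225)^t    t·PV
  1       293.75       290.1951       290.1951
  2       293.75       286.6832       573.3665
  3       293.75       283.2139       849.6416
  4       293.75       279.7865     1,119.1459
  5       293.75       276.4006     1,382.0029
  6       293.75       273.0556     1,638.3339
  7       293.75       269.7512     1,888.2584
  8       293.75       266.4867     2,131.8939
  9       293.75       263.2618     2,369.3560
  10    5,293.75     4,686.8988    46,868.9877
  Σ                  7,175.7334    59,111.1818
Price P = Σ PV = 7,175.7334.
Macaulay duration = Σ(t·PV) / P = 59,111.1818 / 7,175.7334 = 8.23765 half-year periods.
In years: 8.23765 / 2 = 4.11883 years.

4.119 years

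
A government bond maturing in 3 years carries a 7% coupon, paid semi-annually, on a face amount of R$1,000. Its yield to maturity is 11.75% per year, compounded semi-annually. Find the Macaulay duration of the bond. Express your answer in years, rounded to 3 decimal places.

Periodic yield y = 0.05875. Discount each cash flow and weight by its period:
  t   CF        PV=CF/(1+0.05875)^t    t·PV
  1        35.00        33.0579        33.0579
  2        35.00        31.2235        62.4469
  3        35.00        29.4909        88.4726
  4        35.00        27.8544       111.4177
  5        35.00        26.3088       131.5440
  6     1,035.00       734.8180     4,408.9082
  Σ                    882.7535     4,835.8474
Price P = Σ PV = 882.7535.
Macaulay duration = Σ(t·PV) / P = 4,835.8474 / 882.7535 = 5.47814 half-year periods.
In years: 5.47814 / 2 = 2.73907 years.

2.739 years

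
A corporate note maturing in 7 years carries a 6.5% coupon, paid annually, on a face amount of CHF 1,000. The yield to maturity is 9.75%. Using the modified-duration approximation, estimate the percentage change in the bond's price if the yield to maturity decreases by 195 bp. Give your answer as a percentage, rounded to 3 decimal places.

Periodic yield y = 0.0975. Modified duration first:
  t   CF        PV=CF/(1+0.0975)^t    t·PV
  1        65.00        59.2255        59.2255
  2        65.00        53.9640       107.9280
  3        65.00        49.1700       147.5099
  4        65.00        44.8018       179.2071
  5        65.00        40.8217       204.1083
  6        65.00        37.1951       223.1708
  7     1,065.00       555.2875     3,887.0126
  Σ                    840.4656     4,808.1622
P = 840.4656; D_Mac = 5.72083 yrs; D_mod = 5.72083/(1+0.0975) = 5.21260 yrs.
ΔP/P ≈ -D_mod · Δy = -5.21260 × (-0.0195) = +0.101646 = +10.1646%.

+10.165%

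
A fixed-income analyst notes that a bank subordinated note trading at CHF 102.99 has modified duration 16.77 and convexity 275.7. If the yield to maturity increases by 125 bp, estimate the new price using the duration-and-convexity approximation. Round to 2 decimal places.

Duration effect: -D_mod·Δy = -16.77 × (+0.0125) = -0.209625
Convexity effect: ½·C·(Δy)² = 0.5 × 275.7 × (0.0125)² = +0.0215390625
ΔP/P ≈ -0.209625 + 0.0215390625 = -0.1880859375
New price ≈ 102.99 × (1 - 0.1880859375) = 83.619029296875.

CHF 83.62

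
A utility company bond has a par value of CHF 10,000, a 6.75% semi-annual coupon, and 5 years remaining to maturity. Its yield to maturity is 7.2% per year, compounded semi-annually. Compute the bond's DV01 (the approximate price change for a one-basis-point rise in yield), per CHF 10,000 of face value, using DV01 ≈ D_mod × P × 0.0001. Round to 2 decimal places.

Periodic yield y = 0.036.
  t   CF        PV=CF/(1+0.036)^t    t·PV
  1       337.50       325.7722       325.7722
  2       337.50       314.4519       628.9039
  3       337.50       303.5250       910.5751
  4       337.50       292.9778     1,171.9113
  5       337.50       282.7971     1,413.9857
  6       337.50       272.9702     1,637.8212
  7       337.50       263.4848     1,844.3933
  8       337.50       254.3289     2,034.6313
  9       337.50       245.4912     2,209.4211
  10   10,337.50     7,258.0168    72,580.1679
  Σ                  9,813.8160    84,757.5829
P = 9,813.8160; D_Mac = 8.63656 half-year periods = 4.31828 yrs; D_mod = 4.16822 yrs.
DV01 ≈ 4.16822 × 9,813.8160 × 0.0001 = 4.090617.

CHF 4.09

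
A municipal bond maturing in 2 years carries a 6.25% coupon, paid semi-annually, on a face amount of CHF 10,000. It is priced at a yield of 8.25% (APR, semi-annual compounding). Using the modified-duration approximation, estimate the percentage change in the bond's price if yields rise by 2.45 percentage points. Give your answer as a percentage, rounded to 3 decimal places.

-4.492%

Periodic yield y = 0.04125. Modified duration first:
  t   CF        PV=CF/(1+0.04125)^t    t·PV
  1       312.50       300.1200       300.1200
  2       312.50       288.2305       576.4611
  3       312.50       276.8120       830.4361
  4    10,312.50     8,772.9146    35,091.6586
  Σ                  9,638.0773    36,798.6758
P = 9,638.0773; D_Mac = 3.81805 half-year periods = 1.90903 yrs; D_mod = 1.90903/(1+0.04125) = 1.83340 yrs.
ΔP/P ≈ -D_mod · Δy = -1.83340 × (+0.0245) = -0.044918 = -4.4918%.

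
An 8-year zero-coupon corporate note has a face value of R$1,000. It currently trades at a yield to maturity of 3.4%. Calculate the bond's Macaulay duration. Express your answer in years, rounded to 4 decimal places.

8.0000 years

A zero-coupon bond has a single cash flow at maturity, so its Macaulay duration equals its maturity: 8 years.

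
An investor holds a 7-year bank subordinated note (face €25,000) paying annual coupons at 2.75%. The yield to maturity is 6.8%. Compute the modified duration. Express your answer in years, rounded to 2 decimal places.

5.97 years

Periodic yield y = 0.068. First find Macaulay duration:
  t   CF        PV=CF/(1+0.068)^t    t·PV
  1       687.50       643.7266       643.7266
  2       687.50       602.7403     1,205.4805
  3       687.50       564.3635     1,693.0906
  4       687.50       528.4303     2,113.7211
  5       687.50       494.7849     2,473.9245
  6       687.50       463.2817     2,779.6905
  7    25,687.50    16,207.7627   113,454.3391
  Σ                 19,505.0900   124,363.9729
P = 19,505.0900; Macaulay duration = 124,363.9729 / 19,505.0900 = 6.37598 years.
Modified duration = D_Mac / (1 + y) = 6.37598 / 1.068 = 5.97001 years.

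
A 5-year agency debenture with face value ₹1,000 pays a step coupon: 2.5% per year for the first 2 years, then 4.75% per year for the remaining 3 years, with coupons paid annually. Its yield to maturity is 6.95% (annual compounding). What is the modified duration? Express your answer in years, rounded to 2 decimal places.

Periodic yield y = 0.0695. First find Macaulay duration:
  t   CF        PV=CF/(1+0.0695)^t    t·PV
  1        25.00        23.3754        23.3754
  2        25.00        21.8564        43.7128
  3        47.50        38.8286       116.4857
  4        47.50        36.3053       145.2213
  5     1,047.50       748.6005     3,743.0023
  Σ                    868.9661     4,071.7975
P = 868.9661; Macaulay duration = 4,071.7975 / 868.9661 = 4.68580 years.
Modified duration = D_Mac / (1 + y) = 4.68580 / 1.0695 = 4.38130 years.

4.38 years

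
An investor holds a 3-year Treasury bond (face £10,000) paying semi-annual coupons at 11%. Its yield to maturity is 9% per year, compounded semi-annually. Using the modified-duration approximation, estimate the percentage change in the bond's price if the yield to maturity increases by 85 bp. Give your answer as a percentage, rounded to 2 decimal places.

Periodic yield y = 0.045. Modified duration first:
  t   CF        PV=CF/(1+0.045)^t    t·PV
  1       550.00       526.3158       526.3158
  2       550.00       503.6515     1,007.3029
  3       550.00       481.9631     1,445.8894
  4       550.00       461.2087     1,844.8350
  5       550.00       441.3481     2,206.7404
  6    10,550.00     8,101.3000    48,607.8002
  Σ                 10,515.7872    55,638.8837
P = 10,515.7872; D_Mac = 5.29099 half-year periods = 2.64549 yrs; D_mod = 2.64549/(1+0.045) = 2.53157 yrs.
ΔP/P ≈ -D_mod · Δy = -2.53157 × (+0.0085) = -0.021518 = -2.1518%.

-2.15%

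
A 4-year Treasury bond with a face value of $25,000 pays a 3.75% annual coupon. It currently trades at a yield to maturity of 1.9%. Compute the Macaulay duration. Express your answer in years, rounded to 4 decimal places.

Periodic yield y = 0.019. Discount each cash flow and weight by its year:
  t   CF        PV=CF/(1+0.019)^t    t·PV
  1       937.50       920.0196       920.0196
  2       937.50       902.8652     1,805.7304
  3       937.50       886.0306     2,658.0918
  4    25,937.50    24,056.4411    96,225.7643
  Σ                 26,765.3565   101,609.6061
Price P = Σ PV = 26,765.3565.
Macaulay duration = Σ(t·PV) / P = 101,609.6061 / 26,765.3565 = 3.79631 years.

3.7963 years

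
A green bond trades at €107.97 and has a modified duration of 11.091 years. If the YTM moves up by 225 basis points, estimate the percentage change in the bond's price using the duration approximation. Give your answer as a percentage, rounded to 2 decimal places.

Duration approximation: ΔP/P ≈ -D_mod · Δy = -11.091 × (+0.0225) = -0.2495475.
As a percentage: -24.95475%.

-24.95%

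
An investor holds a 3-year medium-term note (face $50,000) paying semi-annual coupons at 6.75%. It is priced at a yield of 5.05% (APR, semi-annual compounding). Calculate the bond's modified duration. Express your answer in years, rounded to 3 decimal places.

2.703 years

Periodic yield y = 0.02525. First find Macaulay duration:
  t   CF        PV=CF/(1+0.02525)^t    t·PV
  1     1,687.50     1,645.9400     1,645.9400
  2     1,687.50     1,605.4036     3,210.8071
  3     1,687.50     1,565.8655     4,697.5964
  4     1,687.50     1,527.3011     6,109.2045
  5     1,687.50     1,489.6865     7,448.4327
  6    51,687.50    44,504.8006   267,028.8033
  Σ                 52,338.9973   290,140.7841
P = 52,338.9973; Macaulay duration = 290,140.7841 / 52,338.9973 = 5.54349 half-year periods = 2.77175 years.
Modified duration = D_Mac / (1 + y) = 2.77175 / 1.02525 = 2.70348 years.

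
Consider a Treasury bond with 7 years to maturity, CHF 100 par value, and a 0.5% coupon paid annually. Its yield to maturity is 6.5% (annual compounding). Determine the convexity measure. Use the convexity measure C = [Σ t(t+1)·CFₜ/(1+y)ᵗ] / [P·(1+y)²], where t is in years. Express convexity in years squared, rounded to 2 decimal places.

With y = 0.065:
  t   CF        PV=CF/(1+0.065)^t    t·PV        t(t+1)·PV
  1         0.50         0.4695         0.4695           0.9390
  2         0.50         0.4408         0.8817           2.6450
  3         0.50         0.4139         1.2418           4.9671
  4         0.50         0.3887         1.5546           7.7732
  5         0.50         0.3649         1.8247          10.9482
  6         0.50         0.3427         2.0560          14.3920
  7       100.50        64.6724       452.7066       3,621.6530
  Σ                     67.0929       460.7349       3,663.3175
P = 67.0929.
Convexity = Σ t(t+1)·PV / [P·(1+y)²] = 3,663.3175 / (67.0929 × 1.134225) = 48.13920.

48.14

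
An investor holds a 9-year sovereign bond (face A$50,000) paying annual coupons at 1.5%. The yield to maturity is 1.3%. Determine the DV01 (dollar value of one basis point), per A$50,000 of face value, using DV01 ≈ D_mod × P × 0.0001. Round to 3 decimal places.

Periodic yield y = 0.013.
  t   CF        PV=CF/(1+0.013)^t    t·PV
  1       750.00       740.3751       740.3751
  2       750.00       730.8738     1,461.7475
  3       750.00       721.4943     2,164.4830
  4       750.00       712.2353     2,848.9411
  5       750.00       703.0950     3,515.4752
  6       750.00       694.0721     4,164.4326
  7       750.00       685.1650     4,796.1547
  8       750.00       676.3721     5,410.9770
  9    50,750.00    45,180.5006   406,624.5052
  Σ                 50,844.1833   431,727.0915
P = 50,844.1833; D_Mac = 8.49118 yrs; D_mod = 8.38221 yrs.
DV01 ≈ 8.38221 × 50,844.1833 × 0.0001 = 42.618666.

A$42.619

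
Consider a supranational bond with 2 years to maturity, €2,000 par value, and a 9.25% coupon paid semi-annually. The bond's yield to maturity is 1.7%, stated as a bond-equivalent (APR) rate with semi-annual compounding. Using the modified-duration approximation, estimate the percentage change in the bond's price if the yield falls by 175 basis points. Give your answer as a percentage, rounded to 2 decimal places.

+3.26%

Periodic yield y = 0.0085. Modified duration first:
  t   CF        PV=CF/(1+0.0085)^t    t·PV
  1        92.50        91.7204        91.7204
  2        92.50        90.9473       181.8946
  3        92.50        90.1808       270.5424
  4     2,092.50     2,022.8415     8,091.3660
  Σ                  2,295.6900     8,635.5234
P = 2,295.6900; D_Mac = 3.76162 half-year periods = 1.88081 yrs; D_mod = 1.88081/(1+0.0085) = 1.86496 yrs.
ΔP/P ≈ -D_mod · Δy = -1.86496 × (-0.0175) = +0.032637 = +3.2637%.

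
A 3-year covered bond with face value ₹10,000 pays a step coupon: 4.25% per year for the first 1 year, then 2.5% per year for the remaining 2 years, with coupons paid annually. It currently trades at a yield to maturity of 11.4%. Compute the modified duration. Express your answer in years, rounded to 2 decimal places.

Periodic yield y = 0.114. First find Macaulay duration:
  t   CF        PV=CF/(1+0.114)^t    t·PV
  1       425.00       381.5081       381.5081
  2       250.00       201.4511       402.9022
  3    10,250.00     7,414.2682    22,242.8046
  Σ                  7,997.2274    23,027.2149
P = 7,997.2274; Macaulay duration = 23,027.2149 / 7,997.2274 = 2.87940 years.
Modified duration = D_Mac / (1 + y) = 2.87940 / 1.114 = 2.58474 years.

2.58 years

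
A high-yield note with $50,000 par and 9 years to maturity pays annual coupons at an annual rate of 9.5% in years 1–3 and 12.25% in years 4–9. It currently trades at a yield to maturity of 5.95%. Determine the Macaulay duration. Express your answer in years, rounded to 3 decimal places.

6.682 years

Periodic yield y = 0.0595. Discount each cash flow and weight by its year:
  t   CF        PV=CF/(1+0.0595)^t    t·PV
  1     4,750.00     4,483.2468     4,483.2468
  2     4,750.00     4,231.4741     8,462.9482
  3     4,750.00     3,993.8406    11,981.5218
  4     6,125.00     4,860.7384    19,442.9536
  5     6,125.00     4,587.7663    22,938.8315
  6     6,125.00     4,330.1239    25,980.7436
  7     6,125.00     4,086.9504    28,608.6527
  8     6,125.00     3,857.4331    30,859.4649
  9    56,125.00    33,361.6640   300,254.9764
  Σ                 67,793.2377   453,013.3396
Price P = Σ PV = 67,793.2377.
Macaulay duration = Σ(t·PV) / P = 453,013.3396 / 67,793.2377 = 6.68228 years.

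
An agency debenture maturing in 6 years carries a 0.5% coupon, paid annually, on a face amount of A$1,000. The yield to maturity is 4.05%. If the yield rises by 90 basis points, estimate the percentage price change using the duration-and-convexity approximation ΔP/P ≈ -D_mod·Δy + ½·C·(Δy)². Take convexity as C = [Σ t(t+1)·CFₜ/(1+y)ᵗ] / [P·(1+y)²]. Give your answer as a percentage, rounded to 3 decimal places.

With y = 0.0405:
  t   CF        PV=CF/(1+0.0405)^t    t·PV        t(t+1)·PV
  1         5.00         4.8054         4.8054           9.6108
  2         5.00         4.6183         9.2367          27.7100
  3         5.00         4.4386        13.3157          53.2629
  4         5.00         4.2658        17.0632          85.3162
  5         5.00         4.0998        20.4989         122.9931
  6     1,005.00       791.9788     4,751.8728      33,263.1095
  Σ                    814.2067     4,816.7927      33,562.0025
P = 814.2067; D_Mac = 5.91593 yrs; D_mod = 5.68566 yrs; C = 38.07405.
Duration effect: -5.68566 × (+0.009) = -0.051171
Convexity effect: 0.5 × 38.07405 × (0.009)² = +0.0015420
ΔP/P ≈ -0.051171 + 0.0015420 = -0.049629 = -4.9629%.

-4.963%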